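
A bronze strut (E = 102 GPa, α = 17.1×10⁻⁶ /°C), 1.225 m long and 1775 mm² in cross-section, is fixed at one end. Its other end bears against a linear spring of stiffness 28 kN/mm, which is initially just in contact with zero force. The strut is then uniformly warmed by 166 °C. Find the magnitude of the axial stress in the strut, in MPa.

If the spring were absent the strut would lengthen by αΔT L = 17.1×10⁻⁶ × 166 × 1225 = 3.477 mm.
Let P be the compressive force at the spring. The strut shortens elastically by PL/(AE) and the spring compresses by P/k; together these equal δ_free.
P [ L/(AE) + 1/k ] = δ_free → P [ 1225/(1775×102×10³) + 1/(28×10³) ] = 3.477.
P = 3.477 / 4.248×10⁻⁵ = 81860 N.
σ = P/A = 81860/1775 = 46.12 MPa.

σ ≈ 46.1 MPa (compressive)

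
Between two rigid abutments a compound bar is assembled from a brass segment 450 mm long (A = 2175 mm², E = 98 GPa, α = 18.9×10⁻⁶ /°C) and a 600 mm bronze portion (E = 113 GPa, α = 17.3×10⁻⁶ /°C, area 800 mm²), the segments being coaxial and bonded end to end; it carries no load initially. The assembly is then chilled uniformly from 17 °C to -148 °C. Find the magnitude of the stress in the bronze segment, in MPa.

Free thermal contraction of the whole bar: Σ αᵢΔT Lᵢ = 18.9×10⁻⁶×165×450 + 17.3×10⁻⁶×165×600 = 3.116 mm.
Since the ends are fixed, an axial force P builds up, equal in every segment, with P · Σ Lᵢ/(AᵢEᵢ) = δ_free.
Σ Lᵢ/(AᵢEᵢ) = 450/(2175×98×10³) + 600/(800×113×10³) = 8.748×10⁻⁶ mm/N.
P = 3.116 / 8.748×10⁻⁶ = 356200 N = 356.2 kN, tensile.
σ_{bronze} = P / A = 356200 / 800 = 445.2 MPa.

σ ≈ 445 MPa (tensile)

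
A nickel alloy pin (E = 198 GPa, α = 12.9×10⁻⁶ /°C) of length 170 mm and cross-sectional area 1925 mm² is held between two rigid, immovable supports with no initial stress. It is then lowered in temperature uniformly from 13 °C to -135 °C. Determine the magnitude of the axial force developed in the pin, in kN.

With zero net strain, σ = E·αΔT = 198 GPa × 12.9×10⁻⁶ × 148 = 378 MPa.
Axial force P = σA = 378 × 1925 = 727700 N = 727.7 kN, tensile.

P ≈ 728 kN (tensile)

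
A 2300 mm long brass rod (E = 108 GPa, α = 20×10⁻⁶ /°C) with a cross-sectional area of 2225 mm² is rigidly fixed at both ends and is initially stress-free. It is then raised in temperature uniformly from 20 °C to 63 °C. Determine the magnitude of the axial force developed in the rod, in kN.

P ≈ 207 kN (compressive)

Full restraint means ε = 0, so the stress is σ = EαΔT = 108×10³ × 20×10⁻⁶ × 43 = 92.88 MPa.
Then P = σA = 92.88 × 2225 mm² = 206.7 kN, compressive.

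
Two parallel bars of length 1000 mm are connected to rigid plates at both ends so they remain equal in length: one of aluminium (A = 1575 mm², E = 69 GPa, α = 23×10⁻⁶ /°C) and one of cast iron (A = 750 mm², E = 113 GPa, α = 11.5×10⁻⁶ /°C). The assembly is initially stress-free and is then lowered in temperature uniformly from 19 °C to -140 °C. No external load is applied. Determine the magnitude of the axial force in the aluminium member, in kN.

The aluminium has the larger α, so on cooling it would change length more than the cast iron if both were free. The rigid plates force a common final length, so the aluminium is put into tension and the cast iron into compression, with equal and opposite forces P (no external load).
Setting the final lengths equal and cancelling L: (α₁ − α₂)ΔT = P/(A₁E₁) + P/(A₂E₂).
|α₁ − α₂|·ΔT = 11.5×10⁻⁶ × 159 = 0.001829.
1/(A₁E₁) + 1/(A₂E₂) = 1/(1575×69×10³) + 1/(750×113×10³) = 2.1×10⁻⁸ N⁻¹.
So P = 0.001829 / 2.1×10⁻⁸ = 87.07 kN.

P ≈ 87.1 kN (tensile in the aluminium)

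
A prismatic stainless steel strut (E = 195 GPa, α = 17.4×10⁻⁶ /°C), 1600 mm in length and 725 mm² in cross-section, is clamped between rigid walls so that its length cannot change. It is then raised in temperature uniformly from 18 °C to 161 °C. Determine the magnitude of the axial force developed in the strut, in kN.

P ≈ 352 kN (compressive)

Full restraint means ε = 0, so the stress is σ = EαΔT = 195×10³ × 17.4×10⁻⁶ × 143 = 485.2 MPa.
Axial force P = σA = 485.2 × 725 = 351800 N = 351.8 kN, compressive.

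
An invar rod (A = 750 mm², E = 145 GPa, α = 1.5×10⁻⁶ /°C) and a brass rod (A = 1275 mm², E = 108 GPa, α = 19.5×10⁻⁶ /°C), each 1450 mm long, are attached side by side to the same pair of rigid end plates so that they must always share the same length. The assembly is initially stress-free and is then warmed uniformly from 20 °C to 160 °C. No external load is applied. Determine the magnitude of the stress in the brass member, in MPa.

σ ≈ 120 MPa (compressive)

The brass has the larger α, so on heating it would change length more than the invar if both were free. The rigid plates force a common final length, so the brass is put into compression and the invar into tension, with equal and opposite forces P (no external load).
Compatibility of the two members (thermal + elastic change equal): (α₁ − α₂)ΔT = P·[1/(A₁E₁) + 1/(A₂E₂)].
|α₁ − α₂|·ΔT = 18×10⁻⁶ × 140 = 0.00252.
1/(A₁E₁) + 1/(A₂E₂) = 1/(750×145×10³) + 1/(1275×108×10³) = 1.646×10⁻⁸ N⁻¹.
P = 0.00252 / 1.646×10⁻⁸ = 153100 N = 153.1 kN.
σ_{brass} = P/A₂ = 153100/1275 = 120.1 MPa, compressive.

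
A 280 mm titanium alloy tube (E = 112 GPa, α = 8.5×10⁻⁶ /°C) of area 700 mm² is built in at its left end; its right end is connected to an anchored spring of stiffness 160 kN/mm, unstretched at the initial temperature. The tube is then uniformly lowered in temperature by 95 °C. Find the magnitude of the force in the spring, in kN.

If the spring were absent the tube would shorten by αΔT L = 8.5×10⁻⁶ × 95 × 280 = 0.2261 mm.
With a force P in the spring, the elastic change of the tube is PL/(AE) and that of the spring is P/k; compatibility requires their sum to equal δ_free.
P [ L/(AE) + 1/k ] = δ_free → P [ 280/(700×112×10³) + 1/(160×10³) ] = 0.2261.
P = 0.2261 / 9.821×10⁻⁶ = 23020 N.

P ≈ 23 kN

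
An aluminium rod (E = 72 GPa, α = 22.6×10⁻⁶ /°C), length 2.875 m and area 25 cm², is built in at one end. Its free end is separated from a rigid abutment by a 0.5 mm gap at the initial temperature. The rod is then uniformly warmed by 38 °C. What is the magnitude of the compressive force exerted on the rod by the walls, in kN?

P ≈ 123 kN

Free thermal elongation = αΔT L = 22.6×10⁻⁶ × 38 × 2875 = 2.469 mm.
This exceeds the 0.5 mm gap, so the wall pushes back. The portion of expansion that must be recovered elastically is δ_free − gap = 2.469 − 0.5 = 1.969 mm.
That suppressed elongation corresponds to σ = E·Δ/L = 72×10³ × 1.969/2875 = 49.31 MPa.
Force on the wall = σA = 49.31 × 2500 mm² = 123.3 kN.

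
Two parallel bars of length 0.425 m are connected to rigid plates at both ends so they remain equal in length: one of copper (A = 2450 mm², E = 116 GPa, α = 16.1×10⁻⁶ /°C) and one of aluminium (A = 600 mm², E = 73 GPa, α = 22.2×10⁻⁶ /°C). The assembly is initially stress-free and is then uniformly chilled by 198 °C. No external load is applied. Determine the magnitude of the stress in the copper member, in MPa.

σ ≈ 18.7 MPa (compressive)

Equilibrium of a rigid end plate with no external load gives equal and opposite internal forces ±P in the two members. Since α_{aluminium} > α_{copper}, cooling drives the aluminium into tension and the copper into compression.
Compatibility of the two members (thermal + elastic change equal): (α₁ − α₂)ΔT = P·[1/(A₁E₁) + 1/(A₂E₂)].
|α₁ − α₂|·ΔT = 6.1×10⁻⁶ × 198 = 0.001208.
1/(A₁E₁) + 1/(A₂E₂) = 1/(2450×116×10³) + 1/(600×73×10³) = 2.635×10⁻⁸ N⁻¹.
So P = 0.001208 / 2.635×10⁻⁸ = 45.84 kN.
σ_{copper} = P/A₁ = 45840/2450 = 18.71 MPa, compressive.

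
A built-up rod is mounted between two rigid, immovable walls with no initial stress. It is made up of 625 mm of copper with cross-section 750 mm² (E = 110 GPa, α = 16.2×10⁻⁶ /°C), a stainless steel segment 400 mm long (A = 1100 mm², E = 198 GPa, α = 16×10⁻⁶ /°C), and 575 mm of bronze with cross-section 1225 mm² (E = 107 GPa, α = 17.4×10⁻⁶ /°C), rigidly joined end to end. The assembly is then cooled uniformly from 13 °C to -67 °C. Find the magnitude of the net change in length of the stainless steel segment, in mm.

|ΔL| ≈ 0.23 mm

Free thermal contraction of the whole bar: Σ αᵢΔT Lᵢ = 16.2×10⁻⁶×80×625 + 16×10⁻⁶×80×400 + 17.4×10⁻⁶×80×575 = 2.122 mm.
Since the ends are fixed, an axial force P builds up, equal in every segment, with P · Σ Lᵢ/(AᵢEᵢ) = δ_free.
Σ Lᵢ/(AᵢEᵢ) = 625/(750×110×10³) + 400/(1100×198×10³) + 575/(1225×107×10³) = 1.38×10⁻⁵ mm/N.
So P = 2.122 / 1.38×10⁻⁵ = 153.8 kN, tensile.
For the stainless steel segment, free thermal change = 16×10⁻⁶×80×400 = 0.512 mm and elastic change from P = 153800×400/(1100×198×10³) = 0.2825 mm; these oppose, so the net change is 0.23 mm (segment shortens).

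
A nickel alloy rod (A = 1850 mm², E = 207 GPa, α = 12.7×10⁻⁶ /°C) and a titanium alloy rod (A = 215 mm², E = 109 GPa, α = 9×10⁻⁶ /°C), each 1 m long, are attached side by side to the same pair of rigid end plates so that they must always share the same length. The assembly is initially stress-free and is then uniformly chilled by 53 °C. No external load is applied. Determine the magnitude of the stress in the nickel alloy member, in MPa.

Both members must finish at the same length. With the larger α, the nickel alloy tends to over-contract; the plates restrain it, putting the nickel alloy in tension and the titanium alloy in compression. With no external load the two internal forces are equal and opposite, magnitude P.
Compatibility of the two members (thermal + elastic change equal): (α₁ − α₂)ΔT = P·[1/(A₁E₁) + 1/(A₂E₂)].
|α₁ − α₂|·ΔT = 3.7×10⁻⁶ × 53 = 0.0001961.
1/(A₁E₁) + 1/(A₂E₂) = 1/(1850×207×10³) + 1/(215×109×10³) = 4.528×10⁻⁸ N⁻¹.
So P = 0.0001961 / 4.528×10⁻⁸ = 4.331 kN.
σ_{nickel alloy} = P/A₁ = 4331/1850 = 2.341 MPa, tensile.

σ ≈ 2.34 MPa (tensile)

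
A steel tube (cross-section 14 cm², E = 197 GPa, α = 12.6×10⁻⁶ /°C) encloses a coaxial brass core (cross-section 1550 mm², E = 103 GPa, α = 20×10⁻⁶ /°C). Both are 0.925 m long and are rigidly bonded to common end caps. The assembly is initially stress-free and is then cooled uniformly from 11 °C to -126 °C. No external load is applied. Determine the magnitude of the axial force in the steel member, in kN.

Both members must finish at the same length. With the larger α, the brass tends to over-contract; the plates restrain it, putting the brass in tension and the steel in compression. With no external load the two internal forces are equal and opposite, magnitude P.
Equating the net (thermal + elastic) strains gives |α₁ − α₂|·ΔT = P·[1/(A₁E₁) + 1/(A₂E₂)].
|α₁ − α₂|·ΔT = 7.4×10⁻⁶ × 137 = 0.001014.
1/(A₁E₁) + 1/(A₂E₂) = 1/(1400×197×10³) + 1/(1550×103×10³) = 9.89×10⁻⁹ N⁻¹.
So P = 0.001014 / 9.89×10⁻⁹ = 102.5 kN.

P ≈ 103 kN (compressive in the steel)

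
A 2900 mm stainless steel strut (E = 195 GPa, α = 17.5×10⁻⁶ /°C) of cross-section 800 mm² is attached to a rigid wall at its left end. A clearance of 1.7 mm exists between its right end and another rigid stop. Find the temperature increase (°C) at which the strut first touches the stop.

ΔT ≈ 33.5 °C

Contact occurs when the free expansion equals the gap: αΔT L = 1.7 mm.
ΔT = 1.7 / (17.5×10⁻⁶ × 2900) = 33.5 °C.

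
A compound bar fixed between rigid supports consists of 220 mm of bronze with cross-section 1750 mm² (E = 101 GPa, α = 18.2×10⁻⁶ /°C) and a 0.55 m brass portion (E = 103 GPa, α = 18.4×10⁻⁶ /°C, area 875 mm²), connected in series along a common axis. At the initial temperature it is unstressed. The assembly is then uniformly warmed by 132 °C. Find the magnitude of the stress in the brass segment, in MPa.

Free thermal expansion of the whole bar: Σ αᵢΔT Lᵢ = 18.2×10⁻⁶×132×220 + 18.4×10⁻⁶×132×550 = 1.864 mm.
Since the ends are fixed, an axial force P builds up, equal in every segment, with P · Σ Lᵢ/(AᵢEᵢ) = δ_free.
Σ Lᵢ/(AᵢEᵢ) = 220/(1750×101×10³) + 550/(875×103×10³) = 7.347×10⁻⁶ mm/N.
P = 1.864 / 7.347×10⁻⁶ = 253700 N = 253.7 kN, compressive.
σ_{brass} = P / A = 253700 / 875 = 290 MPa.

σ ≈ 290 MPa (compressive)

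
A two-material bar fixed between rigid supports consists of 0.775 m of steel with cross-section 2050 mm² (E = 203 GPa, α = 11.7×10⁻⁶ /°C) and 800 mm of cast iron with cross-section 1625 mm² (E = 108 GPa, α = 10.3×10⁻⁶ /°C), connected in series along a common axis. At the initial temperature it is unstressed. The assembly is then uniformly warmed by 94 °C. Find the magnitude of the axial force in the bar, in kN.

P ≈ 253 kN (compressive)

With the walls removed the bar would change length by δ_free = Σ αᵢΔT Lᵢ = 11.7×10⁻⁶×94×775 + 10.3×10⁻⁶×94×800 = 1.627 mm.
The walls prevent any net length change, so an axial force P (same in every segment) develops. Compatibility: P · Σ Lᵢ/(AᵢEᵢ) = δ_free.
Σ Lᵢ/(AᵢEᵢ) = 775/(2050×203×10³) + 800/(1625×108×10³) = 6.421×10⁻⁶ mm/N.
P = 1.627 / 6.421×10⁻⁶ = 253400 N = 253.4 kN, compressive.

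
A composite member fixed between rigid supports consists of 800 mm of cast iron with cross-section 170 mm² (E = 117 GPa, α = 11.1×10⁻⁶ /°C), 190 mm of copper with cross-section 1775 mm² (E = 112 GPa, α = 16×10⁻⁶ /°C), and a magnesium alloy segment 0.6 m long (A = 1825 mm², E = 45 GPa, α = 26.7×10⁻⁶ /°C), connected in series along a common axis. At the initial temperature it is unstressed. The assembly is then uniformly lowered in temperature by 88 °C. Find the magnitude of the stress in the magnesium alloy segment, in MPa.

σ ≈ 27.8 MPa (tensile)

Free thermal contraction of the whole bar: Σ αᵢΔT Lᵢ = 11.1×10⁻⁶×88×800 + 16×10⁻⁶×88×190 + 26.7×10⁻⁶×88×600 = 2.459 mm.
The walls prevent any net length change, so an axial force P (same in every segment) develops. Compatibility: P · Σ Lᵢ/(AᵢEᵢ) = δ_free.
The series flexibility is Σ Lᵢ/(AᵢEᵢ) = 800/(170×117×10³) + 190/(1775×112×10³) + 600/(1825×45×10³) = 4.848×10⁻⁵ mm/N.
P = 2.459 / 4.848×10⁻⁵ = 50710 N = 50.71 kN, tensile.
σ_{magnesium alloy} = P / A = 50710 / 1825 = 27.79 MPa.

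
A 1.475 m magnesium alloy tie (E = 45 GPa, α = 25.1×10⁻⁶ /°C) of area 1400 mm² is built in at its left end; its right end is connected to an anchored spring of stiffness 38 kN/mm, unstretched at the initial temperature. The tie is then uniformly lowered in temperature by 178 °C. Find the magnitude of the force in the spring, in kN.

P ≈ 133 kN

The unrestrained thermal change is αΔT L = 25.1×10⁻⁶ × 178 × 1475 = 6.59 mm.
With a force P in the spring, the elastic change of the tie is PL/(AE) and that of the spring is P/k; compatibility requires their sum to equal δ_free.
P [ L/(AE) + 1/k ] = δ_free → P [ 1475/(1400×45×10³) + 1/(38×10³) ] = 6.59.
P = 6.59 / 4.973×10⁻⁵ = 132500 N.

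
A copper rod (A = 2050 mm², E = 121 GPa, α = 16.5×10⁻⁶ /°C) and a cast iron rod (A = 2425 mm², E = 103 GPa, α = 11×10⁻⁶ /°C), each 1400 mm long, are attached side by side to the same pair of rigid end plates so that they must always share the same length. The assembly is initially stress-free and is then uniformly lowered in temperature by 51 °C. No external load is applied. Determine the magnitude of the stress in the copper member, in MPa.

σ ≈ 17 MPa (tensile)

Both members must finish at the same length. With the larger α, the copper tends to over-contract; the plates restrain it, putting the copper in tension and the cast iron in compression. With no external load the two internal forces are equal and opposite, magnitude P.
Compatibility of the two members (thermal + elastic change equal): (α₁ − α₂)ΔT = P·[1/(A₁E₁) + 1/(A₂E₂)].
|α₁ − α₂|·ΔT = 5.5×10⁻⁶ × 51 = 0.0002805.
1/(A₁E₁) + 1/(A₂E₂) = 1/(2050×121×10³) + 1/(2425×103×10³) = 8.035×10⁻⁹ N⁻¹.
So P = 0.0002805 / 8.035×10⁻⁹ = 34.91 kN.
σ_{copper} = P/A₁ = 34910/2050 = 17.03 MPa, tensile.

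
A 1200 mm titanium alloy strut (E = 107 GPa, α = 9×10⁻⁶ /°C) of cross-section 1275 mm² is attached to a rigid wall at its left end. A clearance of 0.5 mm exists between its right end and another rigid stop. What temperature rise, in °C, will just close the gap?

ΔT ≈ 46.3 °C

Contact occurs when the free expansion equals the gap: αΔT L = 0.5 mm.
So ΔT = g/(αL) = 0.5/(9×10⁻⁶ × 1200) = 46.3 °C.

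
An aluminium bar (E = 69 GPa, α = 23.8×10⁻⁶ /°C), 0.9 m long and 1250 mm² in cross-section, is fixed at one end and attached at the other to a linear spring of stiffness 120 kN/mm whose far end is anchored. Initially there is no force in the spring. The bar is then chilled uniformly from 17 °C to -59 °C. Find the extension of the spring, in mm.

δ ≈ 0.723 mm

If the spring were absent the bar would shorten by αΔT L = 23.8×10⁻⁶ × 76 × 900 = 1.628 mm.
Let P be the tensile force in the spring. The bar extends elastically by PL/(AE) and the spring stretches by P/k; together these equal δ_free.
So P = δ_free / [L/(AE) + 1/k] = 1.628 / [ 900/(1250×69×10³) + 1/(120×10³) ].
P = 1.628 / 1.877×10⁻⁵ = 86740 N.
Spring extension = P/k = 86740/(120×10³) = 0.7228 mm.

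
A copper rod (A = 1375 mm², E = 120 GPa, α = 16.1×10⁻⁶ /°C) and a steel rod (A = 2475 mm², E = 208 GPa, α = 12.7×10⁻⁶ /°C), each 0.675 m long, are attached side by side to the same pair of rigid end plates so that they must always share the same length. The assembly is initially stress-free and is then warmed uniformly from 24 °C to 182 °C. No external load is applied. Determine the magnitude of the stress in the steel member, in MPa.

σ ≈ 27.1 MPa (tensile)

The copper has the larger α, so on heating it would change length more than the steel if both were free. The rigid plates force a common final length, so the copper is put into compression and the steel into tension, with equal and opposite forces P (no external load).
Equating the net (thermal + elastic) strains gives |α₁ − α₂|·ΔT = P·[1/(A₁E₁) + 1/(A₂E₂)].
|α₁ − α₂|·ΔT = 3.4×10⁻⁶ × 158 = 0.0005372.
1/(A₁E₁) + 1/(A₂E₂) = 1/(1375×120×10³) + 1/(2475×208×10³) = 8.003×10⁻⁹ N⁻¹.
So P = 0.0005372 / 8.003×10⁻⁹ = 67.12 kN.
σ_{steel} = P/A₂ = 67120/2475 = 27.12 MPa, tensile.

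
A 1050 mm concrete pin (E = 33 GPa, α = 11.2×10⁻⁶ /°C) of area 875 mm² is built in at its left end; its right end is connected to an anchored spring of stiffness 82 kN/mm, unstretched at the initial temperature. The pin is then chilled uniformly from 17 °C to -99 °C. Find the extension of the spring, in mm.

The unrestrained thermal change is αΔT L = 11.2×10⁻⁶ × 116 × 1050 = 1.364 mm.
Let P be the tensile force in the spring. The pin extends elastically by PL/(AE) and the spring stretches by P/k; together these equal δ_free.
P [ L/(AE) + 1/k ] = δ_free → P [ 1050/(875×33×10³) + 1/(82×10³) ] = 1.364.
P = 1.364 / 4.856×10⁻⁵ = 28090 N.
Spring extension = P/k = 28090/(82×10³) = 0.3426 mm.

δ ≈ 0.343 mm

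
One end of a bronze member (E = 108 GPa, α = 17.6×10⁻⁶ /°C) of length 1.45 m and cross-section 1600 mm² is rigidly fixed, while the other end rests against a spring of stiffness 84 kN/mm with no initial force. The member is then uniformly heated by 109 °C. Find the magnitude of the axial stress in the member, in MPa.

Free thermal expansion: δ_free = αΔT L = 17.6×10⁻⁶ × 109 × 1450 = 2.782 mm.
With a force P in the spring, the elastic change of the member is PL/(AE) and that of the spring is P/k; compatibility requires their sum to equal δ_free.
So P = δ_free / [L/(AE) + 1/k] = 2.782 / [ 1450/(1600×108×10³) + 1/(84×10³) ].
P = 2.782 / 2.03×10⁻⁵ = 137100 N.
σ = P/A = 137100/1600 = 85.66 MPa.

σ ≈ 85.7 MPa (compressive)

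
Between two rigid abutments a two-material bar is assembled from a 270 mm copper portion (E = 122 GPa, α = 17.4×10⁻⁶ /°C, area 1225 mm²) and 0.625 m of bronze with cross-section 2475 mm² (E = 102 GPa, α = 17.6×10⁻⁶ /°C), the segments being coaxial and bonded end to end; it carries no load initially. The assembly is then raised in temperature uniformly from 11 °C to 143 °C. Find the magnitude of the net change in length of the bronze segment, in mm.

|ΔL| ≈ 0.254 mm

With the walls removed the bar would change length by δ_free = Σ αᵢΔT Lᵢ = 17.4×10⁻⁶×132×270 + 17.6×10⁻⁶×132×625 = 2.072 mm.
The walls prevent any net length change, so an axial force P (same in every segment) develops. Compatibility: P · Σ Lᵢ/(AᵢEᵢ) = δ_free.
Σ Lᵢ/(AᵢEᵢ) = 270/(1225×122×10³) + 625/(2475×102×10³) = 4.282×10⁻⁶ mm/N.
So P = 2.072 / 4.282×10⁻⁶ = 483.9 kN, compressive.
For the bronze segment, free thermal change = 17.6×10⁻⁶×132×625 = 1.452 mm and elastic change from P = 483900×625/(2475×102×10³) = 1.198 mm; these oppose, so the net change is 0.254 mm (segment lengthens).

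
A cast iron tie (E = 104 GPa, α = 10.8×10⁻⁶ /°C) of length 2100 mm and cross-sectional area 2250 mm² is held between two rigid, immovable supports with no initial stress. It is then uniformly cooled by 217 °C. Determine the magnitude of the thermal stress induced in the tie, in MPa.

With length fixed, the mechanical strain must cancel the thermal strain αΔT = 10.8×10⁻⁶ × 217 = 2343.6×10⁻⁶.
Hence σ = E·αΔT = 104×10³ × 2343.6×10⁻⁶ = 243.7 MPa, tensile.

σ ≈ 244 MPa (tensile)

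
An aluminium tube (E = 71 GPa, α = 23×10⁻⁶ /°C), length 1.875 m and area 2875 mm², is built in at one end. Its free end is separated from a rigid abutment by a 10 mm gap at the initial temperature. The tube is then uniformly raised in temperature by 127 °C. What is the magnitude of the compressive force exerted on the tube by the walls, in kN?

P ≈ 0 kN

Unrestrained expansion: δ_free = αΔT L = 23×10⁻⁶ × 127 × 1875 = 5.477 mm.
Since δ_free = 5.48 mm is less than the 10 mm gap, the tube never touches the wall. No axial force develops.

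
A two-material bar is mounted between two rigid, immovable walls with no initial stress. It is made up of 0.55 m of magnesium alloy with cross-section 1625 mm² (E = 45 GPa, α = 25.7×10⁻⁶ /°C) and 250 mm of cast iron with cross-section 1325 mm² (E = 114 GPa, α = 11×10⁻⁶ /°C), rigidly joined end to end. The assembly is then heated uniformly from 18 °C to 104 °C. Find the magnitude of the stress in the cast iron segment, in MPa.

σ ≈ 119 MPa (compressive)

Free thermal expansion of the whole bar: Σ αᵢΔT Lᵢ = 25.7×10⁻⁶×86×550 + 11×10⁻⁶×86×250 = 1.452 mm.
Since the ends are fixed, an axial force P builds up, equal in every segment, with P · Σ Lᵢ/(AᵢEᵢ) = δ_free.
Σ Lᵢ/(AᵢEᵢ) = 550/(1625×45×10³) + 250/(1325×114×10³) = 9.176×10⁻⁶ mm/N.
Hence P = δ_free / Σ(L/AE) = 1.452/9.176×10⁻⁶ = 158.2 kN (compressive).
σ_{cast iron} = P / A = 158200 / 1325 = 119.4 MPa.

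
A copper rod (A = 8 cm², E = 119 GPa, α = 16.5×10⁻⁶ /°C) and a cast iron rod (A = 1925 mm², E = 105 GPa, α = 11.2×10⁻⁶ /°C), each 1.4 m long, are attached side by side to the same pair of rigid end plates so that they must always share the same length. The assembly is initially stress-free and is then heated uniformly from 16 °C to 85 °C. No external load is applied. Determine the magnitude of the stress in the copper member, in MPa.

The copper has the larger α, so on heating it would change length more than the cast iron if both were free. The rigid plates force a common final length, so the copper is put into compression and the cast iron into tension, with equal and opposite forces P (no external load).
Setting the final lengths equal and cancelling L: (α₁ − α₂)ΔT = P/(A₁E₁) + P/(A₂E₂).
|α₁ − α₂|·ΔT = 5.3×10⁻⁶ × 69 = 0.0003657.
1/(A₁E₁) + 1/(A₂E₂) = 1/(800×119×10³) + 1/(1925×105×10³) = 1.545×10⁻⁸ N⁻¹.
P = 0.0003657 / 1.545×10⁻⁸ = 23670 N = 23.67 kN.
σ_{copper} = P/A₁ = 23670/800 = 29.58 MPa, compressive.

σ ≈ 29.6 MPa (compressive)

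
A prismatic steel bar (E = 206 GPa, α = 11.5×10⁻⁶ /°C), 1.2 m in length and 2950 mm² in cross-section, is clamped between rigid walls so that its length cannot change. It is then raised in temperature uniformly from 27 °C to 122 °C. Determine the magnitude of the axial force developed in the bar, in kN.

P ≈ 664 kN (compressive)

The ends cannot move, so σ = EαΔT = 206×10³ × 11.5×10⁻⁶ × 95 = 225.1 MPa.
P = AEαΔT = 2950 × 206×10³ × 11.5×10⁻⁶ × 95 = 663.9 kN (compressive).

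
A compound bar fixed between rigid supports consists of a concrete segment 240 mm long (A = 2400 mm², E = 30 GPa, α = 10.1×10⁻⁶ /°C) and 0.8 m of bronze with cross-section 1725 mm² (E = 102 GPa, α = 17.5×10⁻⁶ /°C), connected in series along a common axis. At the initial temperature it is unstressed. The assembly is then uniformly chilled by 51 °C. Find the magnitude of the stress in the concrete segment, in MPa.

Free thermal contraction of the whole bar: Σ αᵢΔT Lᵢ = 10.1×10⁻⁶×51×240 + 17.5×10⁻⁶×51×800 = 0.8376 mm.
The rigid supports impose zero overall length change; the single axial force P common to all segments must satisfy P Σ Lᵢ/(AᵢEᵢ) = δ_free.
The series flexibility is Σ Lᵢ/(AᵢEᵢ) = 240/(2400×30×10³) + 800/(1725×102×10³) = 7.88×10⁻⁶ mm/N.
Hence P = δ_free / Σ(L/AE) = 0.8376/7.88×10⁻⁶ = 106.3 kN (tensile).
σ_{concrete} = P / A = 106300 / 2400 = 44.29 MPa.

σ ≈ 44.3 MPa (tensile)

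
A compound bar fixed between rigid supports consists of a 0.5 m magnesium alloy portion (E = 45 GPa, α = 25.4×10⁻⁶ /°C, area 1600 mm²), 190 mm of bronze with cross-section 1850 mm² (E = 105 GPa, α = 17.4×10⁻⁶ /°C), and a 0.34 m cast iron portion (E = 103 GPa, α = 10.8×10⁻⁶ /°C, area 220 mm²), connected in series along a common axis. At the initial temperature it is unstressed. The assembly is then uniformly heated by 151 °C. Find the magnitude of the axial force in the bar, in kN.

If the supports were absent, the total length change would be Σ αᵢΔT Lᵢ = 25.4×10⁻⁶×151×500 + 17.4×10⁻⁶×151×190 + 10.8×10⁻⁶×151×340 = 2.971 mm.
The rigid supports impose zero overall length change; the single axial force P common to all segments must satisfy P Σ Lᵢ/(AᵢEᵢ) = δ_free.
The series flexibility is Σ Lᵢ/(AᵢEᵢ) = 500/(1600×45×10³) + 190/(1850×105×10³) + 340/(220×103×10³) = 2.293×10⁻⁵ mm/N.
P = 2.971 / 2.293×10⁻⁵ = 129600 N = 129.6 kN, compressive.

P ≈ 130 kN (compressive)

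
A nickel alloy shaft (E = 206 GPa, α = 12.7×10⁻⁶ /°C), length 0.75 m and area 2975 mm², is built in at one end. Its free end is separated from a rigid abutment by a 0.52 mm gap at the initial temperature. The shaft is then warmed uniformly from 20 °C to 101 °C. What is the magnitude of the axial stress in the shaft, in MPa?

Free thermal elongation = αΔT L = 12.7×10⁻⁶ × 81 × 750 = 0.7715 mm.
The gap closes (δ_free > 0.52 mm) and the wall then resists a further 0.7715 − 0.52 = 0.2515 mm of expansion.
So σ = E(δ_free − g)/L = 206×10³ × 0.2515/750 = 69.09 MPa.

σ ≈ 69.1 MPa (compressive)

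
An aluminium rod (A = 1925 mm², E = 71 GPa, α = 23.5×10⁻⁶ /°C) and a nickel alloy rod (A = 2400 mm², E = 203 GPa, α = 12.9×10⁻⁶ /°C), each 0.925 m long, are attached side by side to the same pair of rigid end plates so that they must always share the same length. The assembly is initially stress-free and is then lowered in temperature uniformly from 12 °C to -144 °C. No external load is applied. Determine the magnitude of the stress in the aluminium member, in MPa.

σ ≈ 91.7 MPa (tensile)

Both members must finish at the same length. With the larger α, the aluminium tends to over-contract; the plates restrain it, putting the aluminium in tension and the nickel alloy in compression. With no external load the two internal forces are equal and opposite, magnitude P.
Equating the net (thermal + elastic) strains gives |α₁ − α₂|·ΔT = P·[1/(A₁E₁) + 1/(A₂E₂)].
|α₁ − α₂|·ΔT = 10.6×10⁻⁶ × 156 = 0.001654.
1/(A₁E₁) + 1/(A₂E₂) = 1/(1925×71×10³) + 1/(2400×203×10³) = 9.369×10⁻⁹ N⁻¹.
So P = 0.001654 / 9.369×10⁻⁹ = 176.5 kN.
σ_{aluminium} = P/A₁ = 176500/1925 = 91.69 MPa, tensile.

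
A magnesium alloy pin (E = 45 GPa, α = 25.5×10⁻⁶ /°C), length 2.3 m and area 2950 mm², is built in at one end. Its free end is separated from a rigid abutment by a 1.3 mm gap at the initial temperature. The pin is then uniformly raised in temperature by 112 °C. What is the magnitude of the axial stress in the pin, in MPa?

Unrestrained expansion: δ_free = αΔT L = 25.5×10⁻⁶ × 112 × 2300 = 6.569 mm.
This exceeds the 1.3 mm gap, so the wall pushes back. The portion of expansion that must be recovered elastically is δ_free − gap = 6.569 − 1.3 = 5.269 mm.
That suppressed elongation corresponds to σ = E·Δ/L = 45×10³ × 5.269/2300 = 103.1 MPa.

σ ≈ 103 MPa (compressive)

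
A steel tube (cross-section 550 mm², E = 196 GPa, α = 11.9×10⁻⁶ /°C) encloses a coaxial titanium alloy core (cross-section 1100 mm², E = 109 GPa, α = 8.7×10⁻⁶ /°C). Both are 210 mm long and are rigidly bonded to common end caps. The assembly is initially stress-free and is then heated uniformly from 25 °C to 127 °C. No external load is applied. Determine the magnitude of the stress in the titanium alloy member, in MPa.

σ ≈ 16.8 MPa (tensile)

Both members must finish at the same length. With the larger α, the steel tends to over-expand; the plates restrain it, putting the steel in compression and the titanium alloy in tension. With no external load the two internal forces are equal and opposite, magnitude P.
Setting the final lengths equal and cancelling L: (α₁ − α₂)ΔT = P/(A₁E₁) + P/(A₂E₂).
|α₁ − α₂|·ΔT = 3.2×10⁻⁶ × 102 = 0.0003264.
1/(A₁E₁) + 1/(A₂E₂) = 1/(550×196×10³) + 1/(1100×109×10³) = 1.762×10⁻⁸ N⁻¹.
So P = 0.0003264 / 1.762×10⁻⁸ = 18.53 kN.
σ_{titanium alloy} = P/A₂ = 18530/1100 = 16.84 MPa, tensile.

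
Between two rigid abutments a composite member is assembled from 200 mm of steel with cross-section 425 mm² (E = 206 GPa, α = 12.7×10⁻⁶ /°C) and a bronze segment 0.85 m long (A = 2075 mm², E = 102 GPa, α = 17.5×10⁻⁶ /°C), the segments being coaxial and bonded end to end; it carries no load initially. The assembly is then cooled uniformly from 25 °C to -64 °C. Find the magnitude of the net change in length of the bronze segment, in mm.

Free thermal contraction of the whole bar: Σ αᵢΔT Lᵢ = 12.7×10⁻⁶×89×200 + 17.5×10⁻⁶×89×850 = 1.55 mm.
Since the ends are fixed, an axial force P builds up, equal in every segment, with P · Σ Lᵢ/(AᵢEᵢ) = δ_free.
The series flexibility is Σ Lᵢ/(AᵢEᵢ) = 200/(425×206×10³) + 850/(2075×102×10³) = 6.3×10⁻⁶ mm/N.
P = 1.55 / 6.3×10⁻⁶ = 246000 N = 246 kN, tensile.
For the bronze segment, free thermal change = 17.5×10⁻⁶×89×850 = 1.324 mm and elastic change from P = 246000×850/(2075×102×10³) = 0.988 mm; these oppose, so the net change is 0.336 mm (segment shortens).

|ΔL| ≈ 0.336 mm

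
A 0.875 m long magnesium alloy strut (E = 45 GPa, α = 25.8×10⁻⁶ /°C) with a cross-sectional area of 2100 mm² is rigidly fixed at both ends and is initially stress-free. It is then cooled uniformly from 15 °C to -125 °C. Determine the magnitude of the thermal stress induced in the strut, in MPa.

σ ≈ 163 MPa (tensile)

Because both ends are immovable the net strain is zero, and the suppressed thermal strain is αΔT = 25.8×10⁻⁶ × 140 = 3612×10⁻⁶.
σ = EαΔT = 45×10³ × 25.8×10⁻⁶ × 140 = 162.5 MPa (tensile; the strut is trying to contract).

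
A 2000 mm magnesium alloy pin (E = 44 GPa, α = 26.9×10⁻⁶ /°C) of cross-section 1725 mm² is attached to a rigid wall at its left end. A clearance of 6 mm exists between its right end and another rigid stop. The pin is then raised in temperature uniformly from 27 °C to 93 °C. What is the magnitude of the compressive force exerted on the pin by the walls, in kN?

P ≈ 0 kN

Free thermal elongation = αΔT L = 26.9×10⁻⁶ × 66 × 2000 = 3.551 mm.
Since δ_free = 3.55 mm is less than the 6 mm gap, the pin never touches the wall. No axial force develops.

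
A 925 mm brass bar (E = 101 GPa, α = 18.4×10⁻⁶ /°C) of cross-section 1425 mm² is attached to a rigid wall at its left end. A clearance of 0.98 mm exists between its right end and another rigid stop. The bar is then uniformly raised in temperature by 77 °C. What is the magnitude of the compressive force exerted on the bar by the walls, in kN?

Unrestrained expansion: δ_free = αΔT L = 18.4×10⁻⁶ × 77 × 925 = 1.311 mm.
This exceeds the 0.98 mm gap, so the wall pushes back. The portion of expansion that must be recovered elastically is δ_free − gap = 1.311 − 0.98 = 0.3305 mm.
So σ = E(δ_free − g)/L = 101×10³ × 0.3305/925 = 36.09 MPa.
Force on the wall = σA = 36.09 × 1425 mm² = 51.43 kN.

P ≈ 51.4 kN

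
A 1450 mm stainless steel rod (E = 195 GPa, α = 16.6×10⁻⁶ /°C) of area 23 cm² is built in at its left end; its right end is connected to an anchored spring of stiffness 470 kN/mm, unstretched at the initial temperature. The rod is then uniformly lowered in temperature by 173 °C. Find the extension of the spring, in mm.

The unrestrained thermal change is αΔT L = 16.6×10⁻⁶ × 173 × 1450 = 4.164 mm.
With a force P in the spring, the elastic change of the rod is PL/(AE) and that of the spring is P/k; compatibility requires their sum to equal δ_free.
P [ L/(AE) + 1/k ] = δ_free → P [ 1450/(2300×195×10³) + 1/(470×10³) ] = 4.164.
P = 4.164 / 5.361×10⁻⁶ = 776800 N.
Spring extension = P/k = 776800/(470×10³) = 1.653 mm.

δ ≈ 1.65 mm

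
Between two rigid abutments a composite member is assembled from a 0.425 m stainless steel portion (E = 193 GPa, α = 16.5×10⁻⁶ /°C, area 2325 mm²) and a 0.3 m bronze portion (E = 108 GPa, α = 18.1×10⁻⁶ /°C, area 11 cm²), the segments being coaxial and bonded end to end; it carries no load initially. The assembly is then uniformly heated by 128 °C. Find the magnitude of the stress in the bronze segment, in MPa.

Free thermal expansion of the whole bar: Σ αᵢΔT Lᵢ = 16.5×10⁻⁶×128×425 + 18.1×10⁻⁶×128×300 = 1.593 mm.
Since the ends are fixed, an axial force P builds up, equal in every segment, with P · Σ Lᵢ/(AᵢEᵢ) = δ_free.
The series flexibility is Σ Lᵢ/(AᵢEᵢ) = 425/(2325×193×10³) + 300/(1100×108×10³) = 3.472×10⁻⁶ mm/N.
P = 1.593 / 3.472×10⁻⁶ = 458700 N = 458.7 kN, compressive.
σ_{bronze} = P / A = 458700 / 1100 = 417 MPa.

σ ≈ 417 MPa (compressive)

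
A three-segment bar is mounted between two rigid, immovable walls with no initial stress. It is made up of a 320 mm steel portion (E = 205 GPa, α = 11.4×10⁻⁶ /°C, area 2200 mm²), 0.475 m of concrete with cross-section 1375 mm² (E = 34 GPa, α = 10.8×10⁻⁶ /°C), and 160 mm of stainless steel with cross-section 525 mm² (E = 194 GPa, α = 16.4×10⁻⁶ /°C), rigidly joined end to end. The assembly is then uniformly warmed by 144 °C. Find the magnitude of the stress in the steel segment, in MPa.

Free thermal expansion of the whole bar: Σ αᵢΔT Lᵢ = 11.4×10⁻⁶×144×320 + 10.8×10⁻⁶×144×475 + 16.4×10⁻⁶×144×160 = 1.642 mm.
Since the ends are fixed, an axial force P builds up, equal in every segment, with P · Σ Lᵢ/(AᵢEᵢ) = δ_free.
The series flexibility is Σ Lᵢ/(AᵢEᵢ) = 320/(2200×205×10³) + 475/(1375×34×10³) + 160/(525×194×10³) = 1.244×10⁻⁵ mm/N.
Hence P = δ_free / Σ(L/AE) = 1.642/1.244×10⁻⁵ = 132 kN (compressive).
σ_{steel} = P / A = 132000 / 2200 = 59.99 MPa.

σ ≈ 60 MPa (compressive)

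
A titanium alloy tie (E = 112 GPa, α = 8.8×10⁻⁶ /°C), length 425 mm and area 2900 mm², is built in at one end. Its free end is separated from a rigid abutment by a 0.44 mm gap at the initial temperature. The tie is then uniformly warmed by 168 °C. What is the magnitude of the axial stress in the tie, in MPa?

If the wall were absent the tie would grow by αΔT L = 8.8×10⁻⁶ × 168 × 425 = 0.6283 mm.
This exceeds the 0.44 mm gap, so the wall pushes back. The portion of expansion that must be recovered elastically is δ_free − gap = 0.6283 − 0.44 = 0.1883 mm.
Compatibility: PL/(AE) = 0.1883 mm, so σ = P/A = E × (0.1883/425) = 49.63 MPa.

σ ≈ 49.6 MPa (compressive)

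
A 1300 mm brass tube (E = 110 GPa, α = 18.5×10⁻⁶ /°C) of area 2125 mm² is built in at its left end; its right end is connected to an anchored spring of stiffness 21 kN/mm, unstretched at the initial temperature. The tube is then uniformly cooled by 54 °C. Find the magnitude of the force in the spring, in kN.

Free thermal contraction: δ_free = αΔT L = 18.5×10⁻⁶ × 54 × 1300 = 1.299 mm.
With a force P in the spring, the elastic change of the tube is PL/(AE) and that of the spring is P/k; compatibility requires their sum to equal δ_free.
P [ L/(AE) + 1/k ] = δ_free → P [ 1300/(2125×110×10³) + 1/(21×10³) ] = 1.299.
P = 1.299 / 5.318×10⁻⁵ = 24420 N.

P ≈ 24.4 kN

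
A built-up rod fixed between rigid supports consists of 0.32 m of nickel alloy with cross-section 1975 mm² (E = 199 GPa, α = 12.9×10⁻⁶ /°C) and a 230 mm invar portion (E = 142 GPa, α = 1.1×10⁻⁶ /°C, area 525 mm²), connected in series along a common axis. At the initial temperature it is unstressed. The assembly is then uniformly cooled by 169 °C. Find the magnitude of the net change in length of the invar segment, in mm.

|ΔL| ≈ 0.543 mm

Free thermal contraction of the whole bar: Σ αᵢΔT Lᵢ = 12.9×10⁻⁶×169×320 + 1.1×10⁻⁶×169×230 = 0.7404 mm.
The walls prevent any net length change, so an axial force P (same in every segment) develops. Compatibility: P · Σ Lᵢ/(AᵢEᵢ) = δ_free.
Σ Lᵢ/(AᵢEᵢ) = 320/(1975×199×10³) + 230/(525×142×10³) = 3.899×10⁻⁶ mm/N.
So P = 0.7404 / 3.899×10⁻⁶ = 189.9 kN, tensile.
For the invar segment, free thermal change = 1.1×10⁻⁶×169×230 = 0.04276 mm and elastic change from P = 189900×230/(525×142×10³) = 0.5858 mm; these oppose, so the net change is 0.543 mm (segment lengthens).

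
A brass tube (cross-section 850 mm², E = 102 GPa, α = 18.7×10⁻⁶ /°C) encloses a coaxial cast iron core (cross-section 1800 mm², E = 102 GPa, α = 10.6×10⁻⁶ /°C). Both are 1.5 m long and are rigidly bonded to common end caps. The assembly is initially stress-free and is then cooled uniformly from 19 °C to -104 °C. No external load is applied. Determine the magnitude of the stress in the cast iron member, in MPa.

σ ≈ 32.6 MPa (compressive)

The brass has the larger α, so on cooling it would change length more than the cast iron if both were free. The rigid plates force a common final length, so the brass is put into tension and the cast iron into compression, with equal and opposite forces P (no external load).
Compatibility of the two members (thermal + elastic change equal): (α₁ − α₂)ΔT = P·[1/(A₁E₁) + 1/(A₂E₂)].
|α₁ − α₂|·ΔT = 8.1×10⁻⁶ × 123 = 0.0009963.
1/(A₁E₁) + 1/(A₂E₂) = 1/(850×102×10³) + 1/(1800×102×10³) = 1.698×10⁻⁸ N⁻¹.
So P = 0.0009963 / 1.698×10⁻⁸ = 58.67 kN.
σ_{cast iron} = P/A₂ = 58670/1800 = 32.6 MPa, compressive.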